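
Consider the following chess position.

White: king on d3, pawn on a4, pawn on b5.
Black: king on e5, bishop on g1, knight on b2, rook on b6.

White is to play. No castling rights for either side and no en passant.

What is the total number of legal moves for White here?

4

White to move; king on d3.
In check: yes, from the black knight on b2.
Legal moves: Kc3, Ke2, Kd2, Kc2.
Count: 4.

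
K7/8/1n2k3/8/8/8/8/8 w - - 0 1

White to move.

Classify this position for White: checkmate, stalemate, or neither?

White to move; white king on a8.
In check: yes, from the black knight on b6.
King squares — a7: available; b7: available; b8: available.
Legal moves for White: Kb8, Kb7, Ka7.
White is in check but has 3 legal moves → neither.

neither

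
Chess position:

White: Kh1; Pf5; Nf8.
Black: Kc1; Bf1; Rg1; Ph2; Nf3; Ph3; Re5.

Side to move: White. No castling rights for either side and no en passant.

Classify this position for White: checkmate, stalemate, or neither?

White to move; white king on h1.
In check: yes, from the black rook on g1.
King squares — g1: attacked by Ph2; g2: attacked by Bf1; h2: attacked by Nf3.
Legal moves for White: none.
In check with no legal moves → checkmate.

checkmate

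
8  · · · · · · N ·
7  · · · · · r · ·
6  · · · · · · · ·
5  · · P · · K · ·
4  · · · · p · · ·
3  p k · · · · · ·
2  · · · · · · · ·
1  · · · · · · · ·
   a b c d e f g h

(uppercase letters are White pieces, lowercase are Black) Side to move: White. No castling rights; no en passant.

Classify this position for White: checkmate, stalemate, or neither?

neither

White to move; white king on f5.
In check: yes, from the black rook on f7.
King squares — e4: available; f4: attacked by Rf7; g4: available; e5: available; g5: available; e6: available; f6: attacked by Rf7; g6: available.
Legal moves for White: Kg6, Ke6, Kg5, Ke5, Kg4, Kxe4, Nf6.
White is in check but has 7 legal moves → neither.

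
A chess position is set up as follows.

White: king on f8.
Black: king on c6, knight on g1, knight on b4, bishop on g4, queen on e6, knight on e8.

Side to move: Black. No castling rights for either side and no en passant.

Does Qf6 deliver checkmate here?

no

After Qf6: white king on f8; in check: yes, from the black queen on f6.
White has 2 legal replies: Kg8, Kxe8.
In check but a legal move exists → not checkmate.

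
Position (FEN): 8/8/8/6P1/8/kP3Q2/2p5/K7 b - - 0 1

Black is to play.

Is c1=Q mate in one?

yes

After c1=Q: white king on a1; in check: yes, from the black queen on c1.
King squares — b1: attacked by Qc1; a2: attacked by Ka3; b2: attacked by Qc1.
White has no legal moves → checkmate.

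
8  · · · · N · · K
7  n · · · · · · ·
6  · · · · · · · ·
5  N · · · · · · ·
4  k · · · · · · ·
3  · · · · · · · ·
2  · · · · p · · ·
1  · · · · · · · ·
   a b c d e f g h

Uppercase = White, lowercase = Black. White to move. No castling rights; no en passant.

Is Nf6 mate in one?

After Nf6: black king on a4; in check: no.
Black is not in check, so this cannot be checkmate.

no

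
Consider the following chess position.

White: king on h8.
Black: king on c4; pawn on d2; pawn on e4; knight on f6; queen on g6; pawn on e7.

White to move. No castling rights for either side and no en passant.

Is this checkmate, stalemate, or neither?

stalemate

White to move; white king on h8.
In check: no.
King squares — g7: attacked by Qg6; h7: attacked by Nf6; g8: attacked by Nf6.
Legal moves for White: none.
Not in check and no legal moves → stalemate.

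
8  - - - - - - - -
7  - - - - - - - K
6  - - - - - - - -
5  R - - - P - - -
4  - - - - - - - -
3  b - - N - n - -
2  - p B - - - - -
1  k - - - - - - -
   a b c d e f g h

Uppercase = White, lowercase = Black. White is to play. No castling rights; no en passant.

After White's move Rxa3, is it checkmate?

After Rxa3: black king on a1; in check: yes, from the white rook on a3.
King squares — b1: attacked by Bc2; a2: attacked by Ra3; b2: own pawn.
Black has no legal moves → checkmate.

yes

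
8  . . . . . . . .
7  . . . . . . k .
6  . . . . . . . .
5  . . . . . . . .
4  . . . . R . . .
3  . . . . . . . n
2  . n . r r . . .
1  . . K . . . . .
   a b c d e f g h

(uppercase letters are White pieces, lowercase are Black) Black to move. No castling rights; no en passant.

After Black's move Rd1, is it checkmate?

yes

After Rd1: white king on c1; in check: yes, from the black rook on d1.
King squares — b1: attacked by Rd1; d1: attacked by Nb2; b2: attacked by Re2; c2: attacked by Re2; d2: attacked by Rd1.
White has no legal moves → checkmate.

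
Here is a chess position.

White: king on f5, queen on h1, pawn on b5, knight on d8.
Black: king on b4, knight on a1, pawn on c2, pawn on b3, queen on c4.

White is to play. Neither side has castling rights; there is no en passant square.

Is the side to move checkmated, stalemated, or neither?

White to move; white king on f5.
In check: no.
Legal moves for White include: Nf7, Nb7, Ne6, Nc6+, Kg6, Kf6, Kg5, Ke5, Qh8, Qa8, Qh7, Qb7, Qh6, Qc6, Qh5, Qd5, Qh4, Qe4, ... (list truncated; more exist).
White has legal moves and is not in check → neither.

neither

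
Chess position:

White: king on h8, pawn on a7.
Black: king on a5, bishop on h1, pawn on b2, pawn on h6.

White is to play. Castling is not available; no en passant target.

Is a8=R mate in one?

After a8=R: black king on a5; in check: yes, from the white rook on a8.
Black has 4 legal replies: Kb6, Kb5, Kb4, Bxa8.
In check but a legal move exists → not checkmate.

no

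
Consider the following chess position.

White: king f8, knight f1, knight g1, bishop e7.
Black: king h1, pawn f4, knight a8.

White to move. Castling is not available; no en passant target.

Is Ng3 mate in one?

no

After Ng3: black king on h1; in check: yes, from the white knight on g3.
Black has 4 legal replies: Kh2, Kg2, Kxg1, fxg3.
In check but a legal move exists → not checkmate.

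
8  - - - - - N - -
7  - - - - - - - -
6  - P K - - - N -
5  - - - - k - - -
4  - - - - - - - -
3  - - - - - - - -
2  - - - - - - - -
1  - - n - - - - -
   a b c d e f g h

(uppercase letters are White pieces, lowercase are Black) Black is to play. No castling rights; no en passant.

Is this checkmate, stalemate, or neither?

Black to move; black king on e5.
In check: yes, from the white knight on g6.
Legal moves for Black: Kf6, Kf5, Ke4, Kd4.
Black is in check but has 4 legal moves → neither.

neither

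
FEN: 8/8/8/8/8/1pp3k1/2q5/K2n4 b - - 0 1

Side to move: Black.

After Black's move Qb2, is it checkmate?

yes

After Qb2: white king on a1; in check: yes, from the black queen on b2.
King squares — b1: attacked by Qb2; a2: attacked by Qb2; b2: attacked by Nd1.
White has no legal moves → checkmate.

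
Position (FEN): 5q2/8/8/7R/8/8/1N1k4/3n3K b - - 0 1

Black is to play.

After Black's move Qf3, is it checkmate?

After Qf3: white king on h1; in check: yes, from the black queen on f3.
White has 2 legal replies: Kh2, Kg1.
In check but a legal move exists → not checkmate.

no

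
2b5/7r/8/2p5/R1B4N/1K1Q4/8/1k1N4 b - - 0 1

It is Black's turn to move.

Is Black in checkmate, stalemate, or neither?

neither

Black to move; black king on b1.
In check: yes, from the white queen on d3.
King squares — a1: attacked by Ra4; c1: available; a2: attacked by Kb3; b2: attacked by Nd1; c2: attacked by Kb3.
Legal moves for Black: Kc1.
Black is in check but has 1 legal move → neither.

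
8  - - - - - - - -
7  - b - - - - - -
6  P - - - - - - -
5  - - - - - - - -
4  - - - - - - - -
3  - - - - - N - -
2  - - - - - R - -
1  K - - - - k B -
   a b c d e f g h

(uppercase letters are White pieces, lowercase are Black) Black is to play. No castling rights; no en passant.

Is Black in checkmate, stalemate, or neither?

Black to move; black king on f1.
In check: yes, from the white rook on f2.
King squares — e1: attacked by Nf3; g1: attacked by Nf3; e2: attacked by Rf2; f2: attacked by Bg1; g2: attacked by Rf2.
Legal moves for Black: none.
In check with no legal moves → checkmate.

checkmate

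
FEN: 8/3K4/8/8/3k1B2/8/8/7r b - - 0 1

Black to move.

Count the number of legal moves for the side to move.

Black to move; king on d4.
In check: no.
Legal moves: Kd5, Kc5, Ke4, Kc4, Kd3, Kc3, Rh8, Rh7+, Rh6, Rh5, Rh4, Rh3, Rh2, Rg1, Rf1, Re1, Rd1, Rc1, Rb1, Ra1.
Count: 20.

20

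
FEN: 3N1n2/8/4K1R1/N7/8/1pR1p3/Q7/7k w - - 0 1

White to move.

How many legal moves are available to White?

7

White to move; king on e6.
In check: yes, from the black knight on f8.
Legal moves: Kf7, Ke7, Kf6, Kd6, Kf5, Ke5, Kd5.
Count: 7.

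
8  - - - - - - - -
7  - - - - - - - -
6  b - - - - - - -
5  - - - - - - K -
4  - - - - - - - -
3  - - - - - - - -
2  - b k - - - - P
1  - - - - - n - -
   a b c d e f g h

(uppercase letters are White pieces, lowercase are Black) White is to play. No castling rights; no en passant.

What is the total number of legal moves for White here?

9

White to move; king on g5.
In check: no.
Legal moves: Kh6, Kg6, Kh5, Kf5, Kh4, Kg4, Kf4, h3, h4.
Count: 9.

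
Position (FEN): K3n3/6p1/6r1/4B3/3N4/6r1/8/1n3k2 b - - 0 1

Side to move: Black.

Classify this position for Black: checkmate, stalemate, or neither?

Black to move; black king on f1.
In check: no.
Legal moves for Black include: Nc7+, Nf6, Nd6, Rh6, Rf6, Re6, Rd6, Rc6, Rb6, Ra6+, R6g5, R6g4, R3g5, R3g4, Rh3, Rf3, Re3, Rd3, ... (list truncated; more exist).
Black has legal moves and is not in check → neither.

neither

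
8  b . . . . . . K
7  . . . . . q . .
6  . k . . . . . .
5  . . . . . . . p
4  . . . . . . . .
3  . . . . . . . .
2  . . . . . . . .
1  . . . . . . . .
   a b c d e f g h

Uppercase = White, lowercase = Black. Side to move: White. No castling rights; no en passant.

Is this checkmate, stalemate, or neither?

stalemate

White to move; white king on h8.
In check: no.
King squares — g7: attacked by Qf7; h7: attacked by Qf7; g8: attacked by Qf7.
Legal moves for White: none.
Not in check and no legal moves → stalemate.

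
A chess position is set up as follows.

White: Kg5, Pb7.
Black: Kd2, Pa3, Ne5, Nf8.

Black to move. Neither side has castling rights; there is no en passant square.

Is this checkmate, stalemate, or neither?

Black to move; black king on d2.
In check: no.
Legal moves for Black include: Nh7+, Nfd7, Nfg6, Ne6+, Nf7+, Ned7, Neg6, Nc6, Ng4, Nc4, Nf3+, Nd3, Ke3, Kd3, Kc3, Ke2, Kc2, Ke1, ... (list truncated; more exist).
Black has legal moves and is not in check → neither.

neither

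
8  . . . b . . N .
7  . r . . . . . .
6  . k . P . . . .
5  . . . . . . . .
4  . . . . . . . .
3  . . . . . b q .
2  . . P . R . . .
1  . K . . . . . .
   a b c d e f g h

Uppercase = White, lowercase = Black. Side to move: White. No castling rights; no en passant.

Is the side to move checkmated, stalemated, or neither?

White to move; white king on b1.
In check: no.
Legal moves for White include: Ne7, Nh6, Nf6, Re8, Re7, Re6, Re5, Re4, Re3, Rh2, Rg2, Rf2, Rd2, Re1, Kb2, Ka2, Kc1, Ka1, ... (list truncated; more exist).
White has legal moves and is not in check → neither.

neither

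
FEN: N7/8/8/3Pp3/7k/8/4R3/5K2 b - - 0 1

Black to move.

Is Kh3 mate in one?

After Kh3: white king on f1; in check: no.
White is not in check, so this cannot be checkmate.

no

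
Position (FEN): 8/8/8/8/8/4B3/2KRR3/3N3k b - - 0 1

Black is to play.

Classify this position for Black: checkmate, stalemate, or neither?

Black to move; black king on h1.
In check: no.
King squares — g1: attacked by Be3; g2: attacked by Re2; h2: attacked by Re2.
Legal moves for Black: none.
Not in check and no legal moves → stalemate.

stalemate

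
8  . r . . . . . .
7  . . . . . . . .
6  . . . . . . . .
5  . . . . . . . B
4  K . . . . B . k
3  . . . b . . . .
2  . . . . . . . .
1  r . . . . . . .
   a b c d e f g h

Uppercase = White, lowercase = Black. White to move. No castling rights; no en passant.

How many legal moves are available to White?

White to move; king on a4.
In check: yes, from the black rook on a1.
Legal moves: none.
Count: 0.

0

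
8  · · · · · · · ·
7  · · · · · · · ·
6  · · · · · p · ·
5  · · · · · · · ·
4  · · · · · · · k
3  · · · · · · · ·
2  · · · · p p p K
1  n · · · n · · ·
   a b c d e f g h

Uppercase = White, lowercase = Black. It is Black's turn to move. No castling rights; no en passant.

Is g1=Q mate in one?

yes

After g1=Q: white king on h2; in check: yes, from the black queen on g1.
King squares — g1: attacked by Pf2; h1: attacked by Qg1; g2: attacked by Ne1; g3: attacked by Qg1; h3: attacked by Kh4.
White has no legal moves → checkmate.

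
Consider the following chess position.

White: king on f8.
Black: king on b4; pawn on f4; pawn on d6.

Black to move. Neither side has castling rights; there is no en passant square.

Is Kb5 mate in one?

After Kb5: white king on f8; in check: no.
White is not in check, so this cannot be checkmate.

no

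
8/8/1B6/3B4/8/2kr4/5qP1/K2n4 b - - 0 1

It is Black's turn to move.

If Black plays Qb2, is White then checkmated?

yes

After Qb2: white king on a1; in check: yes, from the black queen on b2.
King squares — b1: attacked by Qb2; a2: attacked by Qb2; b2: attacked by Nd1.
White has no legal moves → checkmate.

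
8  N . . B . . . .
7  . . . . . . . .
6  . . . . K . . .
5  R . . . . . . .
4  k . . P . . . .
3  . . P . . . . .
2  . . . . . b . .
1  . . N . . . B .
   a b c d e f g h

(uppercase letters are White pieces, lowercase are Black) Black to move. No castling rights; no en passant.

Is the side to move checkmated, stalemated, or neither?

checkmate

Black to move; black king on a4.
In check: yes, from the white rook on a5.
King squares — a3: attacked by Ra5; b3: attacked by Nc1; b4: attacked by Pc3; a5: attacked by Bd8; b5: attacked by Ra5.
Legal moves for Black: none.
In check with no legal moves → checkmate.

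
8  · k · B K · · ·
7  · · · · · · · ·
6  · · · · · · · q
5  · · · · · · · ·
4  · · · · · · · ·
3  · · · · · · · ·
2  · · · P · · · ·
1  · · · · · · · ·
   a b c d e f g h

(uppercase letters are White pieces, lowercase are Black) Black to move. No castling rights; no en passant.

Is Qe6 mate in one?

After Qe6: white king on e8; in check: yes, from the black queen on e6.
White has 2 legal replies: Kf8, Be7.
In check but a legal move exists → not checkmate.

no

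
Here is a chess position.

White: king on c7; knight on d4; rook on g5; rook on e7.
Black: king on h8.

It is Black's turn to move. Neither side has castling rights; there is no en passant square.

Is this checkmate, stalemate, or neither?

stalemate

Black to move; black king on h8.
In check: no.
King squares — g7: attacked by Rg5; h7: attacked by Re7; g8: attacked by Rg5.
Legal moves for Black: none.
Not in check and no legal moves → stalemate.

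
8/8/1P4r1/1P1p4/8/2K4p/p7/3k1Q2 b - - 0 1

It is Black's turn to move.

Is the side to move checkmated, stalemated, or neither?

checkmate

Black to move; black king on d1.
In check: yes, from the white queen on f1.
King squares — c1: attacked by Qf1; e1: attacked by Qf1; c2: attacked by Kc3; d2: attacked by Kc3; e2: attacked by Qf1.
Legal moves for Black: none.
In check with no legal moves → checkmate.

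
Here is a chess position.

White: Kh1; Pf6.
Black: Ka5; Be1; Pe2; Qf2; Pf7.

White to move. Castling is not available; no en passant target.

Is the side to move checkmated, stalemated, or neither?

stalemate

White to move; white king on h1.
In check: no.
King squares — g1: attacked by Qf2; g2: attacked by Qf2; h2: attacked by Qf2.
Legal moves for White: none.
Not in check and no legal moves → stalemate.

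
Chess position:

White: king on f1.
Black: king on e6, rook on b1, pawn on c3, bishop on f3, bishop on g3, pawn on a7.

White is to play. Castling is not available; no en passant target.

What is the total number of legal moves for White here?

White to move; king on f1.
In check: yes, from the black rook on b1.
Legal moves: none.
Count: 0.

0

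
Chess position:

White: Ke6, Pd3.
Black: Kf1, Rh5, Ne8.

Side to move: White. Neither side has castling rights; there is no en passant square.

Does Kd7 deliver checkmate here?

After Kd7: black king on f1; in check: no.
Black is not in check, so this cannot be checkmate.

no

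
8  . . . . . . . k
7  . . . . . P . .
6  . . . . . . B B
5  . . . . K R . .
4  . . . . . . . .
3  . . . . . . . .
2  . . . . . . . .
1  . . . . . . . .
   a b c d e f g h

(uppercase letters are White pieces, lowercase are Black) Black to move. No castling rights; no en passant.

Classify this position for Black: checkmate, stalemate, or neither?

stalemate

Black to move; black king on h8.
In check: no.
King squares — g7: attacked by Bh6; h7: attacked by Bg6; g8: attacked by Pf7.
Legal moves for Black: none.
Not in check and no legal moves → stalemate.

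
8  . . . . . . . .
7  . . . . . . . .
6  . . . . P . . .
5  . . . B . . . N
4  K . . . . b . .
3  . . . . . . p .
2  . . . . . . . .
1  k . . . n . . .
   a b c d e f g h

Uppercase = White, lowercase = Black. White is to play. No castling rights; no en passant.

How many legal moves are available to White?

White to move; king on a4.
In check: no.
Legal moves: Ng7, Nf6, Nxf4, Nxg3, Ba8, Bb7, Bc6, Be4, Bc4, Bf3, Bb3, Bg2, Ba2, Bh1, Kb5, Ka5, Kb4, Kb3, Ka3, e7.
Count: 20.

20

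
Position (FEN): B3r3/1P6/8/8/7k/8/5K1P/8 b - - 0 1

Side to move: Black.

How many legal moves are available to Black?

Black to move; king on h4.
In check: no.
Legal moves: Rh8, Rg8, Rf8+, Rd8, Rc8, Rb8, Rxa8, Re7, Re6, Re5, Re4, Re3, Re2+, Re1, Kh5, Kg5, Kg4, Kh3.
Count: 18.

18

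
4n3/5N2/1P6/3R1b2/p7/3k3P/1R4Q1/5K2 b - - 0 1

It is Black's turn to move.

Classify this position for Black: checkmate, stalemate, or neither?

Black to move; black king on d3.
In check: yes, from the white rook on d5.
King squares — c2: attacked by Rb2; d2: attacked by Rb2; e2: attacked by Kf1; c3: available; e3: available; c4: available; d4: attacked by Rd5; e4: attacked by Qg2.
Legal moves for Black: Kc4, Ke3, Kc3.
Black is in check but has 3 legal moves → neither.

neither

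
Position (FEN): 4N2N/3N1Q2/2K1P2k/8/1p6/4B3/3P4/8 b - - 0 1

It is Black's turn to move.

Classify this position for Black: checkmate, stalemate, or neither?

Black to move; black king on h6.
In check: yes, from the white bishop on e3.
King squares — g5: attacked by Be3; h5: attacked by Qf7; g6: attacked by Qf7; g7: attacked by Qf7; h7: attacked by Qf7.
Legal moves for Black: none.
In check with no legal moves → checkmate.

checkmate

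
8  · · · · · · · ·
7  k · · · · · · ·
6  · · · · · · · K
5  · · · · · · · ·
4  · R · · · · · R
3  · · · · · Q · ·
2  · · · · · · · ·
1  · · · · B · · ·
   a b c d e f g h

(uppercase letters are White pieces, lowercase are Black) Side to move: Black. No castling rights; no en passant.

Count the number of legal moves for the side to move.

Black to move; king on a7.
In check: no.
Legal moves: Ka6.
Count: 1.

1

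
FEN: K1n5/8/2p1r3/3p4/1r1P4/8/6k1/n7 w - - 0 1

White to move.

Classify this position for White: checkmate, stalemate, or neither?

White to move; white king on a8.
In check: no.
King squares — a7: attacked by Nc8; b7: attacked by Rb4; b8: attacked by Rb4.
Legal moves for White: none.
Not in check and no legal moves → stalemate.

stalemate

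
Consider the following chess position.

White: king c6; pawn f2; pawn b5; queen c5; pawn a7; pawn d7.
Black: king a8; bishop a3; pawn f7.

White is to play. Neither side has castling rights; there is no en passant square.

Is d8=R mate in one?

After d8=R: black king on a8; in check: yes, from the white rook on d8.
King squares — a7: attacked by Qc5; b7: attacked by Kc6; b8: attacked by Pa7.
Black has no legal moves → checkmate.

yes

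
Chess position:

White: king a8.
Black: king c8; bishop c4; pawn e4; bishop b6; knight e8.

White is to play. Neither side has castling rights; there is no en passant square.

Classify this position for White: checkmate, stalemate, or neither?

stalemate

White to move; white king on a8.
In check: no.
King squares — a7: attacked by Bb6; b7: attacked by Kc8; b8: attacked by Kc8.
Legal moves for White: none.
Not in check and no legal moves → stalemate.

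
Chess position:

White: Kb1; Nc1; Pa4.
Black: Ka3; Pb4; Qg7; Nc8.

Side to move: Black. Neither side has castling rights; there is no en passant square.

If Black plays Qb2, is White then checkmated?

yes

After Qb2: white king on b1; in check: yes, from the black queen on b2.
King squares — a1: attacked by Qb2; c1: own knight; a2: attacked by Qb2; b2: attacked by Ka3; c2: attacked by Qb2.
White has no legal moves → checkmate.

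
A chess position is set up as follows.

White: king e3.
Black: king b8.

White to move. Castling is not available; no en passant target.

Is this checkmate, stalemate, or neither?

White to move; white king on e3.
In check: no.
Legal moves for White: Kf4, Ke4, Kd4, Kf3, Kd3, Kf2, Ke2, Kd2.
White has 8 legal moves and is not in check → neither.

neither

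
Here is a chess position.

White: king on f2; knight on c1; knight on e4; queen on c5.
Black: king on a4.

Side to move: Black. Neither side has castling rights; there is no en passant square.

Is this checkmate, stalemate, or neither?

Black to move; black king on a4.
In check: no.
King squares — a3: attacked by Qc5; b3: attacked by Nc1; b4: attacked by Qc5; a5: attacked by Qc5; b5: attacked by Qc5.
Legal moves for Black: none.
Not in check and no legal moves → stalemate.

stalemate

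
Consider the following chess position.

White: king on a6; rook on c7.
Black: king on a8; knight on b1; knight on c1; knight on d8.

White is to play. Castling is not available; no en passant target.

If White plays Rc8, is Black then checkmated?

yes

After Rc8: black king on a8; in check: yes, from the white rook on c8.
King squares — a7: attacked by Ka6; b7: attacked by Ka6; b8: attacked by Rc8.
Black has no legal moves → checkmate.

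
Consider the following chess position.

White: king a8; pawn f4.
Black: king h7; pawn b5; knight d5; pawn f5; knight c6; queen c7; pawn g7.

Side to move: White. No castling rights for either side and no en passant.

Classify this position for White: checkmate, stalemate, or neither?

stalemate

White to move; white king on a8.
In check: no.
King squares — a7: attacked by Nc6; b7: attacked by Qc7; b8: attacked by Nc6.
Legal moves for White: none.
Not in check and no legal moves → stalemate.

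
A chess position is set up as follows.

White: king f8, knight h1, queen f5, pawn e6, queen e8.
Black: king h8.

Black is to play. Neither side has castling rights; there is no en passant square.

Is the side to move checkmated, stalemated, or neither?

Black to move; black king on h8.
In check: no.
King squares — g7: attacked by Kf8; h7: attacked by Qf5; g8: attacked by Kf8.
Legal moves for Black: none.
Not in check and no legal moves → stalemate.

stalemate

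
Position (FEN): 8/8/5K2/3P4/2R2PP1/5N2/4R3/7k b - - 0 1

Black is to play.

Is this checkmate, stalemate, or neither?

Black to move; black king on h1.
In check: no.
King squares — g1: attacked by Nf3; g2: attacked by Re2; h2: attacked by Re2.
Legal moves for Black: none.
Not in check and no legal moves → stalemate.

stalemate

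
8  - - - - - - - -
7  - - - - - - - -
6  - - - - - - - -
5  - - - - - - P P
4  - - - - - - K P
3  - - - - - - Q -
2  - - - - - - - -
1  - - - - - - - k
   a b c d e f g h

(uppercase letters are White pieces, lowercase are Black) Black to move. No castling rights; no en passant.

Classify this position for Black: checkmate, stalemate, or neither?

Black to move; black king on h1.
In check: no.
King squares — g1: attacked by Qg3; g2: attacked by Qg3; h2: attacked by Qg3.
Legal moves for Black: none.
Not in check and no legal moves → stalemate.

stalemate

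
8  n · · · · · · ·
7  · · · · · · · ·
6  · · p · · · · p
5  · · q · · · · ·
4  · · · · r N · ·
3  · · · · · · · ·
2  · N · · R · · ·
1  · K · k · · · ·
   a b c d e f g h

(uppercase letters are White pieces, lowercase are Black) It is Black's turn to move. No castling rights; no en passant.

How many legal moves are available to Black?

0

Black to move; king on d1.
In check: yes, from the white knight on b2.
Legal moves: none.
Count: 0.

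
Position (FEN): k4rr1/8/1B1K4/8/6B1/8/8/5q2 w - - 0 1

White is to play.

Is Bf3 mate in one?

After Bf3: black king on a8; in check: yes, from the white bishop on f3.
Black has 3 legal replies: Kb8, Rxf3, Qxf3.
In check but a legal move exists → not checkmate.

no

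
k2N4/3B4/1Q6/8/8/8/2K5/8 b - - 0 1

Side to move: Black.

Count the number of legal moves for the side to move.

Black to move; king on a8.
In check: no.
Legal moves: none.
Count: 0.

0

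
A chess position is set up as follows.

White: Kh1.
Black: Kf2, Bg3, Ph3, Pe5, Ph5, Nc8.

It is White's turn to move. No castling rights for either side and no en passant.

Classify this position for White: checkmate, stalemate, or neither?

stalemate

White to move; white king on h1.
In check: no.
King squares — g1: attacked by Kf2; g2: attacked by Kf2; h2: attacked by Bg3.
Legal moves for White: none.
Not in check and no legal moves → stalemate.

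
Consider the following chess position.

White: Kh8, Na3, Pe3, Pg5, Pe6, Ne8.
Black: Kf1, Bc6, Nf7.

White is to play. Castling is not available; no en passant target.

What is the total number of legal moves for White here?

4

White to move; king on h8.
In check: yes, from the black knight on f7.
Legal moves: Kg8, Kh7, Kg7, exf7.
Count: 4.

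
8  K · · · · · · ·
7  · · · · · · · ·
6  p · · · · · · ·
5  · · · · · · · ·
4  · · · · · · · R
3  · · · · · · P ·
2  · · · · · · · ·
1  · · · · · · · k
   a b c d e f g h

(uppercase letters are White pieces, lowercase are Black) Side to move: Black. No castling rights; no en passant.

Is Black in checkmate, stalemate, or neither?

Black to move; black king on h1.
In check: yes, from the white rook on h4.
Legal moves for Black: Kg2, Kg1.
Black is in check but has 2 legal moves → neither.

neither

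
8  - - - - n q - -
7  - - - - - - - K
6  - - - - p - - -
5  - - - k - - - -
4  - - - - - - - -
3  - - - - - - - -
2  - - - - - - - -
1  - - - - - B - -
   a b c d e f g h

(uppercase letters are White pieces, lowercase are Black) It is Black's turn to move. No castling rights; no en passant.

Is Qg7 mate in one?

After Qg7: white king on h7; in check: yes, from the black queen on g7.
King squares — g6: attacked by Qg7; h6: attacked by Qg7; g7: attacked by Ne8; g8: attacked by Qg7; h8: attacked by Qg7.
White has no legal moves → checkmate.

yes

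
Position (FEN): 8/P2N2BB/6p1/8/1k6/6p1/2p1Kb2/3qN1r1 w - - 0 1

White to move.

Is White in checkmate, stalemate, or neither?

White to move; white king on e2.
In check: yes, from the black queen on d1.
King squares — d1: attacked by Pc2; e1: own knight; f1: attacked by Rg1; d2: attacked by Qd1; f2: attacked by Pg3; d3: attacked by Qd1; e3: attacked by Bf2; f3: attacked by Qd1.
Legal moves for White: none.
In check with no legal moves → checkmate.

checkmate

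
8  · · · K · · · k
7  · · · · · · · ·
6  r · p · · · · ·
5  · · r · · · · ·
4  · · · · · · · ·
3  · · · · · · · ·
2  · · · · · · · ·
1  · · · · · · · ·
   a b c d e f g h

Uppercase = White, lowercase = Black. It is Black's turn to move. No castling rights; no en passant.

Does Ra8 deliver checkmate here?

no

After Ra8: white king on d8; in check: yes, from the black rook on a8.
White has 3 legal replies: Ke7, Kd7, Kc7.
In check but a legal move exists → not checkmate.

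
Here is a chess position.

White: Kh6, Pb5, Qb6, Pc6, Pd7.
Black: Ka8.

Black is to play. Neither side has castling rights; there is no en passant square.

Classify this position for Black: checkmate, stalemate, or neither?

Black to move; black king on a8.
In check: no.
King squares — a7: attacked by Qb6; b7: attacked by Qb6; b8: attacked by Qb6.
Legal moves for Black: none.
Not in check and no legal moves → stalemate.

stalemate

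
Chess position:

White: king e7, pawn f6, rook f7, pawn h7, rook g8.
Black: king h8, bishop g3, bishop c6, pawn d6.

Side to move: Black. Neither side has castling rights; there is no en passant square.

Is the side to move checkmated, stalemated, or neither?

checkmate

Black to move; black king on h8.
In check: yes, from the white rook on g8.
King squares — g7: attacked by Pf6; h7: attacked by Rf7; g8: attacked by Ph7.
Legal moves for Black: none.
In check with no legal moves → checkmate.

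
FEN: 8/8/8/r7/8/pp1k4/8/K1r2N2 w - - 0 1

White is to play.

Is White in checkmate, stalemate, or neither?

White to move; white king on a1.
In check: yes, from the black rook on c1.
King squares — b1: attacked by Rc1; a2: attacked by Pb3; b2: attacked by Pa3.
Legal moves for White: none.
In check with no legal moves → checkmate.

checkmate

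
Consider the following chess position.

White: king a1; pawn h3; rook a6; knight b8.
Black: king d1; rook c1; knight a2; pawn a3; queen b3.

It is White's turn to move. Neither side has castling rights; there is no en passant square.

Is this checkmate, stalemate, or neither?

checkmate

White to move; white king on a1.
In check: yes, from the black rook on c1.
King squares — b1: attacked by Rc1; a2: attacked by Qb3; b2: attacked by Pa3.
Legal moves for White: none.
In check with no legal moves → checkmate.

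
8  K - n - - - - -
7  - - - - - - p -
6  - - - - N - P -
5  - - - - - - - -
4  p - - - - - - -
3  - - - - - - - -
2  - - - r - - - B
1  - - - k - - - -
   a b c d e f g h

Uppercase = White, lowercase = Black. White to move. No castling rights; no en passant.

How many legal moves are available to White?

White to move; king on a8.
In check: no.
Legal moves: Kb8, Kb7, Nf8, Nd8, Nxg7, Nc7, Ng5, Nc5, Nf4, Nd4, Bb8, Bc7, Bd6, Be5, Bf4, Bg3, Bg1.
Count: 17.

17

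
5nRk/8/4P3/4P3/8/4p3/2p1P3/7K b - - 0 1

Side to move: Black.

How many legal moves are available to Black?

Black to move; king on h8.
In check: yes, from the white rook on g8.
Legal moves: Kxg8, Kh7.
Count: 2.

2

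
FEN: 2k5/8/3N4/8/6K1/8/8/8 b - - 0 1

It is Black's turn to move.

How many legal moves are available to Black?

4

Black to move; king on c8.
In check: yes, from the white knight on d6.
Legal moves: Kd8, Kb8, Kd7, Kc7.
Count: 4.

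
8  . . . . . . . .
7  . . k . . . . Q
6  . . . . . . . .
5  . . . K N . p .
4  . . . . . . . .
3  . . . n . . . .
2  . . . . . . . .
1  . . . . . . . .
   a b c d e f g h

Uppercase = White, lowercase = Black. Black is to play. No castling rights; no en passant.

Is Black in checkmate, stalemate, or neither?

neither

Black to move; black king on c7.
In check: yes, from the white queen on h7.
Legal moves for Black: Kd8, Kc8, Kb8, Kb6.
Black is in check but has 4 legal moves → neither.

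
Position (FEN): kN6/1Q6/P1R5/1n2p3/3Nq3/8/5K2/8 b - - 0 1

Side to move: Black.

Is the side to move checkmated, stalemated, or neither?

checkmate

Black to move; black king on a8.
In check: yes, from the white queen on b7.
King squares — a7: attacked by Qb7; b7: attacked by Pa6; b8: attacked by Qb7.
Legal moves for Black: none.
In check with no legal moves → checkmate.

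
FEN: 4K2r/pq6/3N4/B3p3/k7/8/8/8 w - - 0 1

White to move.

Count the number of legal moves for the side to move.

White to move; king on e8.
In check: yes, from the black rook on h8.
Legal moves: none.
Count: 0.

0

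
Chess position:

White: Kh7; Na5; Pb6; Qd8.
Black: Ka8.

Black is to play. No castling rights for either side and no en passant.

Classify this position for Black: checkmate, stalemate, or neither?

Black to move; black king on a8.
In check: yes, from the white queen on d8.
King squares — a7: attacked by Pb6; b7: attacked by Na5; b8: attacked by Qd8.
Legal moves for Black: none.
In check with no legal moves → checkmate.

checkmate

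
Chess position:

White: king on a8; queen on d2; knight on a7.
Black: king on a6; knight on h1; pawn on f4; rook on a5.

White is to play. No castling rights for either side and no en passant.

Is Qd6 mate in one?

After Qd6: black king on a6; in check: yes, from the white queen on d6.
King squares — a5: own rook; b5: attacked by Na7; b6: attacked by Qd6; a7: attacked by Ka8; b7: attacked by Ka8.
Black has no legal moves → checkmate.

yes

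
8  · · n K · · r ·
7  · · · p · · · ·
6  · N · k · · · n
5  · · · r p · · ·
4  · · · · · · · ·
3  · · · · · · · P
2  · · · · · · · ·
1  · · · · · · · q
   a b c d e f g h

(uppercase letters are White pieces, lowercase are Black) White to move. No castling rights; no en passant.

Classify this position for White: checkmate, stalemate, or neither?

White to move; white king on d8.
In check: yes, from the black rook on g8.
King squares — c7: attacked by Kd6; d7: attacked by Kd6; e7: attacked by Kd6; c8: attacked by Rg8; e8: attacked by Rg8.
Legal moves for White: none.
In check with no legal moves → checkmate.

checkmate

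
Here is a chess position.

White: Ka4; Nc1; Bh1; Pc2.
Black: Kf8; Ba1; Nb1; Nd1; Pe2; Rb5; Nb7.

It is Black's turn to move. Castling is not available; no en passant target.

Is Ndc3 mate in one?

After Ndc3: white king on a4; in check: yes, from the black knight on c3.
King squares — a3: attacked by Nb1; b3: attacked by Rb5; b4: attacked by Rb5; a5: attacked by Rb5; b5: attacked by Nc3.
White has no legal moves → checkmate.

yes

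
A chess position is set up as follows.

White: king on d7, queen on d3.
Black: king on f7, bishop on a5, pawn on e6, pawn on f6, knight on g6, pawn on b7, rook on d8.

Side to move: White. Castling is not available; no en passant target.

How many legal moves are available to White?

0

White to move; king on d7.
In check: yes, from the black rook on d8.
Legal moves: none.
Count: 0.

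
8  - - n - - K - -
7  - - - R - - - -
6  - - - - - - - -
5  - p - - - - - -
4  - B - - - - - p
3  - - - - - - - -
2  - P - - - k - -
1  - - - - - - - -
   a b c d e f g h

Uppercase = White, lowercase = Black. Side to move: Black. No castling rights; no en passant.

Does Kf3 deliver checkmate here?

After Kf3: white king on f8; in check: no.
White is not in check, so this cannot be checkmate.

no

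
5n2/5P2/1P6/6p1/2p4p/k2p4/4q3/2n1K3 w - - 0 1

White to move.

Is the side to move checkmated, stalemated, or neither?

White to move; white king on e1.
In check: yes, from the black queen on e2.
King squares — d1: attacked by Qe2; f1: attacked by Qe2; d2: attacked by Qe2; e2: attacked by Nc1; f2: attacked by Qe2.
Legal moves for White: none.
In check with no legal moves → checkmate.

checkmate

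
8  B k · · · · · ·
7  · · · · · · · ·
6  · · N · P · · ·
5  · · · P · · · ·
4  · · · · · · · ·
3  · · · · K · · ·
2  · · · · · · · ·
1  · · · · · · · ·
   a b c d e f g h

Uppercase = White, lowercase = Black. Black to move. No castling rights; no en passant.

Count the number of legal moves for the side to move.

3

Black to move; king on b8.
In check: yes, from the white knight on c6.
Legal moves: Kc8, Kxa8, Kc7.
Count: 3.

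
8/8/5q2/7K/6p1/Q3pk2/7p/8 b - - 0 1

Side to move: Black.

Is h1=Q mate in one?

yes

After h1=Q: white king on h5; in check: yes, from the black queen on h1.
King squares — g4: attacked by Kf3; h4: attacked by Qh1; g5: attacked by Qf6; g6: attacked by Qf6; h6: attacked by Qh1.
White has no legal moves → checkmate.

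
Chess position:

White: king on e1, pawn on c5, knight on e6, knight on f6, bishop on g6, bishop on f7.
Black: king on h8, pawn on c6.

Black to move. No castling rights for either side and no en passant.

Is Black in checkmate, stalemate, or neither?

Black to move; black king on h8.
In check: no.
King squares — g7: attacked by Ne6; h7: attacked by Nf6; g8: attacked by Nf6.
Legal moves for Black: none.
Not in check and no legal moves → stalemate.

stalemate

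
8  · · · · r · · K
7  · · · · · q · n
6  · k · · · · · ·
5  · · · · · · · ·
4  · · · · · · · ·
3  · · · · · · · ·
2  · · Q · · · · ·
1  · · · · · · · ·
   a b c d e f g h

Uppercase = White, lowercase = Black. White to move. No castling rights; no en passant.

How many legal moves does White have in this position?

0

White to move; king on h8.
In check: yes, from the black rook on e8.
Legal moves: none.
Count: 0.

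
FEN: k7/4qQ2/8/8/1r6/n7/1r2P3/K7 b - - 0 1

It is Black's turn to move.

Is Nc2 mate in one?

After Nc2: white king on a1; in check: yes, from the black knight on c2.
King squares — b1: attacked by Rb2; a2: attacked by Rb2; b2: attacked by Rb4.
White has no legal moves → checkmate.

yes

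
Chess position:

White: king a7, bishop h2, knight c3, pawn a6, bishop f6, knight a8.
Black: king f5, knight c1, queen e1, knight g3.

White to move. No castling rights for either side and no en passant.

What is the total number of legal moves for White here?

23

White to move; king on a7.
In check: no.
Legal moves: Nc7, Nb6, Kb8, Kb7, Kb6, Bh8, Bd8, Bg7, Be7, Bg5, Be5, Bh4, Bd4, Nd5, Nb5, Ne4, Na4, Ne2, Na2, Nd1, Nb1, Bxg3, Bg1.
Count: 23.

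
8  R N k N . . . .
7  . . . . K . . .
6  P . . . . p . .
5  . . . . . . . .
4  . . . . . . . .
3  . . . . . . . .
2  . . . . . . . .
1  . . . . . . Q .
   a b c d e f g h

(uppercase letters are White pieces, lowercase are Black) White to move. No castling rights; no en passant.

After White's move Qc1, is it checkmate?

yes

After Qc1: black king on c8; in check: yes, from the white queen on c1.
King squares — b7: attacked by Pa6; c7: attacked by Qc1; d7: attacked by Ke7; b8: attacked by Ra8; d8: attacked by Ke7.
Black has no legal moves → checkmate.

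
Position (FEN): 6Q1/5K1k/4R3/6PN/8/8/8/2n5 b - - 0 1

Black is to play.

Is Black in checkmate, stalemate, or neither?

Black to move; black king on h7.
In check: yes, from the white queen on g8.
King squares — g6: attacked by Re6; h6: attacked by Pg5; g7: attacked by Nh5; g8: attacked by Kf7; h8: attacked by Qg8.
Legal moves for Black: none.
In check with no legal moves → checkmate.

checkmate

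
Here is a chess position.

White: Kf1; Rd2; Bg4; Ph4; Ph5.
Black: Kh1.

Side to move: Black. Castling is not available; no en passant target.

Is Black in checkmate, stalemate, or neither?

Black to move; black king on h1.
In check: no.
King squares — g1: attacked by Kf1; g2: attacked by Kf1; h2: attacked by Rd2.
Legal moves for Black: none.
Not in check and no legal moves → stalemate.

stalemate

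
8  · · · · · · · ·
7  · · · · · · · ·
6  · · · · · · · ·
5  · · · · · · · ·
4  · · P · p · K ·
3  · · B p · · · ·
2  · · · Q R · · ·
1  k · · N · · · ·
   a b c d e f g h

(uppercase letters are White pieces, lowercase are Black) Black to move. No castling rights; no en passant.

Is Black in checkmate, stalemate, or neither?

neither

Black to move; black king on a1.
In check: yes, from the white bishop on c3.
Legal moves for Black: Kb1.
Black is in check but has 1 legal move → neither.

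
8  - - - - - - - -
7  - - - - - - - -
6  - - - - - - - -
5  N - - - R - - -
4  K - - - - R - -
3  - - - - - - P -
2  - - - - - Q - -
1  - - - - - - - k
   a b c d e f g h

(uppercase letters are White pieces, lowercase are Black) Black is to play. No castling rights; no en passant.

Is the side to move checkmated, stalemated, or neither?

Black to move; black king on h1.
In check: no.
King squares — g1: attacked by Qf2; g2: attacked by Qf2; h2: attacked by Qf2.
Legal moves for Black: none.
Not in check and no legal moves → stalemate.

stalemate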